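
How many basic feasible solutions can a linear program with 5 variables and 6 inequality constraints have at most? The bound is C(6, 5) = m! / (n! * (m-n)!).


Each vertex corresponds to some choice of n active constraints out of m, so the number of vertices is at most C(m, n) = m! / (n!(m-n)!).
m = 6, n = 5
Numerator: 6 * 5 * 4 * 3 * 2
Denominator: 5! = 120
C(6, 5) = 6


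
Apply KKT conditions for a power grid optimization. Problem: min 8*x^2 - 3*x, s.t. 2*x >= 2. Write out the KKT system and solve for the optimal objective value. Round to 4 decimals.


Step 1: Try lambda = 0 (constraint inactive).
x_unc = 3/(2*8) = 0.1875
Check: 2*0.1875 = 0.375 < 2 -- violated!
Step 2: Constraint must be active: 2*x = 2
x* = 2/2 = 1.0
lambda = (2*8*1.0 - 3)/2 = 6.5
Step 3: Compute optimal value.
f(x*) = 8*1.0^2 - 3*1.0 = 5.0


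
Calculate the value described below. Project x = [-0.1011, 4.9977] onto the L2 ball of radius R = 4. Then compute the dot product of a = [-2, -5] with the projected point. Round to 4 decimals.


Step 1: Compute ||x|| (intermediates to 6 decimals).
||x|| = sqrt((-0.1011)^2 + 4.9977^2) = 4.998722
Step 2: Project.
Since ||x|| > R, scale = R/||x|| = 4/4.998722 = 0.800205, proj(x) = scale * x
proj(x) = [-0.080901, 3.999185]
Step 3: Dot product.
a^T * proj(x) = -2*(-0.080901) - 5*3.999185 = -19.8341


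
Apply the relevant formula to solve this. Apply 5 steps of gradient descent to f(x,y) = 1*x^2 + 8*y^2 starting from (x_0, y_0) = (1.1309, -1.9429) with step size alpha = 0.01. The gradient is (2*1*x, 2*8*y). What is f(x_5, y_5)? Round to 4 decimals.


Gradient descent on f(x,y) = 1*x^2 + 8*y^2.
Starting point: (1.1309, -1.9429), alpha = 0.01
Step 1: grad_x = 2*1*1.1309 = 2.2618, grad_y = 2*8*-1.9429 = -31.0864
  x_1 = 1.1309 - 0.01*2.2618 = 1.1083
  y_1 = -1.9429 - 0.01*-31.0864 = -1.632
Step 2: grad_x = 2*1*1.1083 = 2.2166, grad_y = 2*8*-1.632 = -26.1126
  x_2 = 1.1083 - 0.01*2.2166 = 1.0861
  y_2 = -1.632 - 0.01*-26.1126 = -1.3709
Step 3: grad_x = 2*1*1.0861 = 2.1722, grad_y = 2*8*-1.3709 = -21.9346
  x_3 = 1.0861 - 0.01*2.1722 = 1.0644
  y_3 = -1.3709 - 0.01*-21.9346 = -1.1516
Step 4: grad_x = 2*1*1.0644 = 2.1288, grad_y = 2*8*-1.1516 = -18.425
  x_4 = 1.0644 - 0.01*2.1288 = 1.0431
  y_4 = -1.1516 - 0.01*-18.425 = -0.9673
Step 5: grad_x = 2*1*1.0431 = 2.0862, grad_y = 2*8*-0.9673 = -15.477
  x_5 = 1.0431 - 0.01*2.0862 = 1.0222
  y_5 = -0.9673 - 0.01*-15.477 = -0.8125
f(1.0222, -0.8125) = 1*1.0222^2 + 8*(-0.8125)^2 = 6.3268


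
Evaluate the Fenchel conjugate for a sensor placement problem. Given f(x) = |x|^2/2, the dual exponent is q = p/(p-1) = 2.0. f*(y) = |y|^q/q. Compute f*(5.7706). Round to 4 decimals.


The conjugate exponent q satisfies 1/p + 1/q = 1.
p = 2, so q = 2/(2 - 1) = 2.0
|y|^q = 5.7706^2.0 = 33.2998
f*(5.7706) = 33.2998 / 2.0 = 16.6499


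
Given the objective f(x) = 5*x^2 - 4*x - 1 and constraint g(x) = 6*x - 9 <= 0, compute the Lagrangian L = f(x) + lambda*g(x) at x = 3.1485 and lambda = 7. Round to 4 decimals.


Step 1: Evaluate f(x).
f(3.1485) = 5*3.1485^2 - 4*3.1485 - 1 = 35.9713
Step 2: Evaluate g(x).
g(3.1485) = 6*3.1485 - 9 = 9.891
Step 3: Compute Lagrangian.
L = 35.9713 + 7*9.891 = 105.2083


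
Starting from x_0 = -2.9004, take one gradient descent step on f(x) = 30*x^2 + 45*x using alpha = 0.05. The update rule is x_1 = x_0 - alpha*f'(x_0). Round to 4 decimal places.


We compute the gradient at x_0 and apply the update.
f'(x) = 60*x + 45
f'(-2.9004) = 60*-2.9004 + 45 = -129.024
x_1 = -2.9004 - 0.05*-129.024 = 3.5508


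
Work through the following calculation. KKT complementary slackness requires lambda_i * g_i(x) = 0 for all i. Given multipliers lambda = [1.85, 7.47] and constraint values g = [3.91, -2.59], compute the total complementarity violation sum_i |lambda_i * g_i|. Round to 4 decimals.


KKT complementary slackness check:
lambda_1 * g_1 = 1.85 * 3.91 = 7.2335
lambda_2 * g_2 = 7.47 * -2.59 = -19.3473
Total violation = 7.2335 + 19.3473 = 26.5808


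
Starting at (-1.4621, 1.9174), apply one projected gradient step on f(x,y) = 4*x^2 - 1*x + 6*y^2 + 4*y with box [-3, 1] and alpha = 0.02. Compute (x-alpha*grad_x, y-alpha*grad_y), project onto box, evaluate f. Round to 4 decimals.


Step 1: Compute gradient at (-1.4621, 1.9174).
grad_x = 2*4*-1.4621 - 1 = -12.6968
grad_y = 2*6*1.9174 + 4 = 27.0088
Step 2: Gradient step.
x_raw = -1.4621 - 0.02*-12.6968 = -1.2082
y_raw = 1.9174 - 0.02*27.0088 = 1.3772
Step 3: Project onto [-3, 1].
x_proj = clip(-1.2082) = -1.2082
y_proj = clip(1.3772) = 1.0
Step 4: Evaluate f.
f(-1.2082, 1.0) = 17.0468


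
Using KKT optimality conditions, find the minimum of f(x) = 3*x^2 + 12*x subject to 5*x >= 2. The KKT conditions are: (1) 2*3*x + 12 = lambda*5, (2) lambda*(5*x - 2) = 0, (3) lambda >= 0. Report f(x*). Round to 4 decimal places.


Step 1: Try lambda = 0 (constraint inactive).
x_unc = -12/(2*3) = -2.0
Check: 5*-2.0 = -10.0 < 2 -- violated!
Step 2: Constraint must be active: 5*x = 2
x* = 2/5 = 0.4
lambda = (2*3*0.4 + 12)/5 = 2.88
Step 3: Compute optimal value.
f(x*) = 3*0.4^2 + 12*0.4 = 5.28


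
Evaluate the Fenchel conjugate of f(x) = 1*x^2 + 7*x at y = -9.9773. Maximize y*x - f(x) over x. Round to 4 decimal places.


f*(y) = sup_x {y*x - a*x^2 - b*x} = sup_x {(y-b)*x - a*x^2}
FOC: (y - b) - 2a*x = 0 => x* = (y - b)/(2a)
x* = (-9.9773 - 7)/(2*1) = -8.4887
f*(-9.9773) = (y-b)^2/(4a) = (-9.9773 - 7)^2/(4*1)
= 288.2287/4 = 72.0572


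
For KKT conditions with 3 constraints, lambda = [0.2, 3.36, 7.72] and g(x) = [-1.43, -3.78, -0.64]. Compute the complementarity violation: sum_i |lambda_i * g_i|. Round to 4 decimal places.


KKT complementary slackness check:
lambda_1 * g_1 = 0.2 * -1.43 = -0.286
lambda_2 * g_2 = 3.36 * -3.78 = -12.7008
lambda_3 * g_3 = 7.72 * -0.64 = -4.9408
Total violation = 0.286 + 12.7008 + 4.9408 = 17.9276


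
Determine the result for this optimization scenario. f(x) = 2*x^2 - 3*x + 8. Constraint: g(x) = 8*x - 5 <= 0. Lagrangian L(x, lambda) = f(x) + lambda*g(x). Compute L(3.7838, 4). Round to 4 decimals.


Step 1: Evaluate f(x).
f(3.7838) = 2*3.7838^2 - 3*3.7838 + 8 = 25.2829
Step 2: Evaluate g(x).
g(3.7838) = 8*3.7838 - 5 = 25.2704
Step 3: Compute Lagrangian.
L = 25.2829 + 4*25.2704 = 126.3645


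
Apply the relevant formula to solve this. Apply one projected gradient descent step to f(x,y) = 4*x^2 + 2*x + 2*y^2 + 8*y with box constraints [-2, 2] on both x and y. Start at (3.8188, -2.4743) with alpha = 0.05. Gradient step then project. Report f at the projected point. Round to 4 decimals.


Step 1: Compute gradient at (3.8188, -2.4743).
grad_x = 2*4*3.8188 + 2 = 32.5504
grad_y = 2*2*-2.4743 + 8 = -1.8972
Step 2: Gradient step.
x_raw = 3.8188 - 0.05*32.5504 = 2.1913
y_raw = -2.4743 - 0.05*-1.8972 = -2.3794
Step 3: Project onto [-2, 2].
x_proj = clip(2.1913) = 2.0
y_proj = clip(-2.3794) = -2.0
Step 4: Evaluate f.
f(2.0, -2.0) = 12.0


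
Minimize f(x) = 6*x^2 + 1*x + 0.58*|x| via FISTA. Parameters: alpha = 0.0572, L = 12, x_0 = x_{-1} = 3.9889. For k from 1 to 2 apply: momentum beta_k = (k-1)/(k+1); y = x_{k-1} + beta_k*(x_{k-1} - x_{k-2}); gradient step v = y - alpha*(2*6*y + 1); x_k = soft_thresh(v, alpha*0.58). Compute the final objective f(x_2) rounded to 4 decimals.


FISTA on f(x) = 6*x^2 + 1*x + 0.58*|x|
L = 12, alpha = 0.0572
Iteration 1: beta = 0.0, y = 3.9889 + 0.0*(3.9889 - 3.9889) = 3.9889
  grad(y) = 48.8668, v = y - alpha*grad = 1.1937
  prox(v) = soft_thresh(1.1937, 0.0332) = 1.1605
Iteration 2: beta = 0.3333, y = 1.1605 + 0.3333*(1.1605 - 3.9889) = 0.2178
  grad(y) = 3.6131, v = y - alpha*grad = 0.0111
  prox(v) = soft_thresh(0.0111, 0.0332) = 0.0
f(x_2) = 6*0.0^2 + 1*0.0 + 0.58*|0.0| = 0.0


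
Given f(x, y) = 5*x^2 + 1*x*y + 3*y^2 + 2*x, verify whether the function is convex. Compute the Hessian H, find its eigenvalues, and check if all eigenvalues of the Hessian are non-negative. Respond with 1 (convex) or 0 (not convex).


The Hessian of f(x,y) = 5*x^2 + 1*x*y + 3*y^2 + 2*x is:
H = [[10, 1], [1, 6]]
Trace = 10 + 6 = 16
Determinant = 10*6 - (1)^2 = 59
Discriminant = (16)^2 - 4*59 = 20.0
Eigenvalues: lambda_1 = 5.7639, lambda_2 = 10.2361
The function is convex.

1


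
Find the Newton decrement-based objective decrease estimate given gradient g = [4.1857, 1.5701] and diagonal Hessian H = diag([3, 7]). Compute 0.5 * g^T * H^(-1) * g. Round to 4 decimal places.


Step 1: H is diagonal, so H^(-1) * g = [1.3952, 0.2243].
Step 2: g^T H^(-1) g = sum_i g_i^2 / H_ii
  = (4.1857)^2/3 + (1.5701)^2/7
  = 5.84 + 0.3522 = 6.1922
Step 3: Objective decrease = 0.5 * g^T H^(-1) g = 3.0961


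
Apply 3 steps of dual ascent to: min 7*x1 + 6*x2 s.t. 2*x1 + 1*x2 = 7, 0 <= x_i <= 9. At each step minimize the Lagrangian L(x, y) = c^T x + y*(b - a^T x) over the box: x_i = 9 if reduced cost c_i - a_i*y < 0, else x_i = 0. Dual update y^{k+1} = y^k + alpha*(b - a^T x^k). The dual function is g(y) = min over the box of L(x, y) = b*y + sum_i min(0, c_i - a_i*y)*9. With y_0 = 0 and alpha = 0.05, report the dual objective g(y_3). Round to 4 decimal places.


Dual ascent for LP: min 7*x1 + 6*x2, 2*x1 + 1*x2 = 7, 0 <= x_i <= 9
Step 1: y^k = 0.0, reduced costs: (7.0, 6.0)
  x^k = (0.0, 0.0), subgradient = b - a^T x = 7.0
  y^{k+1} = 0.0 + 0.05*7.0 = 0.35
Step 2: y^k = 0.35, reduced costs: (6.3, 5.65)
  x^k = (0.0, 0.0), subgradient = b - a^T x = 7.0
  y^{k+1} = 0.35 + 0.05*7.0 = 0.7
Step 3: y^k = 0.7, reduced costs: (5.6, 5.3)
  x^k = (0.0, 0.0), subgradient = b - a^T x = 7.0
  y^{k+1} = 0.7 + 0.05*7.0 = 1.05
Dual objective at y_3 = 1.05: reduced costs (4.9, 4.95), box minimizer x = (0.0, 0.0)
g(y_3) = b*y + (c1 - a1*y)*x1 + (c2 - a2*y)*x2 = 7*1.05 + 4.9*0.0 + 4.95*0.0 = 7.35 + 0.0 + 0.0 = 7.35


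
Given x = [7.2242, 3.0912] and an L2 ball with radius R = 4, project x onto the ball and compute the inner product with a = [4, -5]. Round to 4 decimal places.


Step 1: Compute ||x|| (intermediates to 6 decimals).
||x|| = sqrt(7.2242^2 + 3.0912^2) = 7.857772
Step 2: Project.
Since ||x|| > R, scale = R/||x|| = 4/7.857772 = 0.50905, proj(x) = scale * x
proj(x) = [3.677479, 1.573575]
Step 3: Dot product.
a^T * proj(x) = 4*3.677479 - 5*1.573575 = 6.842


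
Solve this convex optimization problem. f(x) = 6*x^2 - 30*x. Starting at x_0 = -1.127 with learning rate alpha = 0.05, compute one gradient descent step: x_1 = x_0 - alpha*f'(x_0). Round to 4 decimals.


We compute the gradient at x_0 and apply the update.
f'(x) = 12*x - 30
f'(-1.127) = 12*-1.127 - 30 = -43.524
x_1 = -1.127 - 0.05*-43.524 = 1.0492


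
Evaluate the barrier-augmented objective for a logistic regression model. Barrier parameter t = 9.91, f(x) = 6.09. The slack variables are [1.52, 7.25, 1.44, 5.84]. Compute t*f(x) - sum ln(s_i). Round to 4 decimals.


Step 1: Compute log-barrier.
ln values: [0.4187, 1.981, 0.3646, 1.7647]
phi = -(0.4187 + 1.981 + 0.3646 + 1.7647) = -4.5291
Step 2: Compute augmented objective.
t*f(x) = 9.91*6.09 = 60.3519
Total = 60.3519 - 4.5291 = 55.8228


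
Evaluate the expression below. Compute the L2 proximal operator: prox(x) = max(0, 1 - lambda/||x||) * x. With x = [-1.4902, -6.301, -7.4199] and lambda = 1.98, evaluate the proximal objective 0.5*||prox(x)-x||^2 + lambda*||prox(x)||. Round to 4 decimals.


Step 1: Compute ||x||.
||x|| = 9.8478
Step 2: Compute scaling factor.
scale = max(0, 1 - 1.98/9.8478) = 0.7989
Step 3: prox(x) = [-1.1906, -5.0341, -5.928]
||prox(x)|| = 7.8678
Step 4: Proximal objective.
0.5*||prox-x||^2 = 1.9602
lambda*||prox|| = 15.5782
Total = 17.5383


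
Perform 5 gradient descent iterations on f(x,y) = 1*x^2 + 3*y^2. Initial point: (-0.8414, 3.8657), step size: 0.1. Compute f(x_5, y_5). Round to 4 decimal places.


Gradient descent on f(x,y) = 1*x^2 + 3*y^2.
Starting point: (-0.8414, 3.8657), alpha = 0.1
Step 1: grad_x = 2*1*-0.8414 = -1.6828, grad_y = 2*3*3.8657 = 23.1942
  x_1 = -0.8414 - 0.1*-1.6828 = -0.6731
  y_1 = 3.8657 - 0.1*23.1942 = 1.5463
Step 2: grad_x = 2*1*-0.6731 = -1.3462, grad_y = 2*3*1.5463 = 9.2777
  x_2 = -0.6731 - 0.1*-1.3462 = -0.5385
  y_2 = 1.5463 - 0.1*9.2777 = 0.6185
Step 3: grad_x = 2*1*-0.5385 = -1.077, grad_y = 2*3*0.6185 = 3.7111
  x_3 = -0.5385 - 0.1*-1.077 = -0.4308
  y_3 = 0.6185 - 0.1*3.7111 = 0.2474
Step 4: grad_x = 2*1*-0.4308 = -0.8616, grad_y = 2*3*0.2474 = 1.4844
  x_4 = -0.4308 - 0.1*-0.8616 = -0.3446
  y_4 = 0.2474 - 0.1*1.4844 = 0.099
Step 5: grad_x = 2*1*-0.3446 = -0.6893, grad_y = 2*3*0.099 = 0.5938
  x_5 = -0.3446 - 0.1*-0.6893 = -0.2757
  y_5 = 0.099 - 0.1*0.5938 = 0.0396
f(-0.2757, 0.0396) = 1*(-0.2757)^2 + 3*0.0396^2 = 0.0807


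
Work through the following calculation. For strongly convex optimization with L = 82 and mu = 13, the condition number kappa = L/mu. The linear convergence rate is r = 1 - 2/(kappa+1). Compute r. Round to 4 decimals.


Step 1: Compute the condition number.
kappa = L/mu = 82/13 = 6.3077
Step 2: Compute the convergence rate.
r = 1 - 2/(kappa + 1) = 1 - 2*mu/(L + mu) = (L - mu)/(L + mu) = 69/95 = 0.7263


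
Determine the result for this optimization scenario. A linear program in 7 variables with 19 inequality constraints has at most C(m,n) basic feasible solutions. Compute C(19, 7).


Each vertex corresponds to some choice of n active constraints out of m, so the number of vertices is at most C(m, n) = m! / (n!(m-n)!).
m = 19, n = 7
Numerator: 19 * 18 * 17 * 16 * 15 * 14 * 13
Denominator: 7! = 5040
C(19, 7) = 50388


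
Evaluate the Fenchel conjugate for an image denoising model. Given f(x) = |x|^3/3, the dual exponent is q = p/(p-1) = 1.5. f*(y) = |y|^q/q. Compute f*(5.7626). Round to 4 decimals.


The conjugate exponent q satisfies 1/p + 1/q = 1.
p = 3, so q = 3/(3 - 1) = 1.5
|y|^q = 5.7626^1.5 = 13.8334
f*(5.7626) = 13.8334 / 1.5 = 9.2222


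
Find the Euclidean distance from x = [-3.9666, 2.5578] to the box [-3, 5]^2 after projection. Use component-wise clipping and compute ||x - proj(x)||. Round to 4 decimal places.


Project each component onto [-3, 5].
clip(-3.9666) = -3.0, clip(2.5578) = 2.5578
Projection = [-3.0, 2.5578]
Squared diffs: [0.9343, 0.0]
Distance = sqrt(0.9343) = 0.9666


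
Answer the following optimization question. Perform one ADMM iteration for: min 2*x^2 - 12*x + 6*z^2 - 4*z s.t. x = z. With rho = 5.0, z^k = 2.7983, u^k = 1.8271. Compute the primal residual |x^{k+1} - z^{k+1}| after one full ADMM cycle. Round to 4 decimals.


ADMM iteration with rho = 5.0, z^k = 2.7983, u^k = 1.8271
Step 1: x-update.
Minimize 2*x^2 - 12*x + (5.0/2)*(x - 2.7983 + 1.8271)^2
FOC: (2*2 + 5.0)*x = 12 + 5.0*(2.7983 - 1.8271)
x^{k+1} = 1.8729
Step 2: z-update.
Minimize 6*z^2 - 4*z + (5.0/2)*(1.8729 - z + 1.8271)^2
FOC: (2*6 + 5.0)*z = 4 + 5.0*(1.8729 + 1.8271)
z^{k+1} = 1.3235
Step 3: u-update.
u^{k+1} = 1.8271 + 1.8729 - 1.3235 = 2.3765
Step 4: Primal residual = |1.8729 - 1.3235| = 0.5494


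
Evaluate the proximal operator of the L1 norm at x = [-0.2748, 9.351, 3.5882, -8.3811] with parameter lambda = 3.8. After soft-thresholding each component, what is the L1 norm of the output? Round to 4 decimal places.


Soft-thresholding with lambda = 3.8:
prox(-0.2748) = sign(-0.2748)*max(|-0.2748| - 3.8, 0) = 0.0
prox(9.351) = sign(9.351)*max(|9.351| - 3.8, 0) = 5.551
prox(3.5882) = sign(3.5882)*max(|3.5882| - 3.8, 0) = 0.0
prox(-8.3811) = sign(-8.3811)*max(|-8.3811| - 3.8, 0) = -4.5811
prox(x) = [0.0, 5.551, 0.0, -4.5811]
||prox(x)||_1 = 0.0 + 5.551 + 0.0 + 4.5811 = 10.1321


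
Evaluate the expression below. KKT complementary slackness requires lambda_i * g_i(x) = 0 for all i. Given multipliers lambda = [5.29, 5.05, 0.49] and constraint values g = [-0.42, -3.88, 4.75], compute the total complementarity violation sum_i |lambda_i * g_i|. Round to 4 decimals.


KKT complementary slackness check:
lambda_1 * g_1 = 5.29 * -0.42 = -2.2218
lambda_2 * g_2 = 5.05 * -3.88 = -19.594
lambda_3 * g_3 = 0.49 * 4.75 = 2.3275
Total violation = 2.2218 + 19.594 + 2.3275 = 24.1433


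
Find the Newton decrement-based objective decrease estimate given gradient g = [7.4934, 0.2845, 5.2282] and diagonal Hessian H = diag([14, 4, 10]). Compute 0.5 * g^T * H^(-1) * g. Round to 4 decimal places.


Step 1: H is diagonal, so H^(-1) * g = [0.5352, 0.0711, 0.5228].
Step 2: g^T H^(-1) g = sum_i g_i^2 / H_ii
  = (7.4934)^2/14 + (0.2845)^2/4 + (5.2282)^2/10
  = 4.0108 + 0.0202 + 2.7334 = 6.7644
Step 3: Objective decrease = 0.5 * g^T H^(-1) g = 3.3822


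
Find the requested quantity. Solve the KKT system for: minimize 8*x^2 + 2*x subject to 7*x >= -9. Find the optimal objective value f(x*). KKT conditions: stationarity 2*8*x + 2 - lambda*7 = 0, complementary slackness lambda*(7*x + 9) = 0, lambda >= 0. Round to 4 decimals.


Step 1: Try lambda = 0 (constraint inactive).
Stationarity: 2*8*x + 2 = 0
x* = -2/(2*8) = -0.125
Check constraint: 7*-0.125 = -0.875 >= -9 -- satisfied.
Step 2: Compute optimal value.
f(x*) = 8*(-0.125)^2 + 2*(-0.125) = -0.125


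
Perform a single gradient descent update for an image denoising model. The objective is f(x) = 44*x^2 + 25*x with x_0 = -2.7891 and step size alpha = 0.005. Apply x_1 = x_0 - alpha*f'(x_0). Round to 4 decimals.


We compute the gradient at x_0 and apply the update.
f'(x) = 88*x + 25
f'(-2.7891) = 88*-2.7891 + 25 = -220.4408
x_1 = -2.7891 - 0.005*-220.4408 = -1.6869


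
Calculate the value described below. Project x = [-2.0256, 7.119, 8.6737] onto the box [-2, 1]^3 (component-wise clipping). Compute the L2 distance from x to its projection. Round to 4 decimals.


Project each component onto [-2, 1].
clip(-2.0256) = -2.0, clip(7.119) = 1.0, clip(8.6737) = 1.0
Projection = [-2.0, 1.0, 1.0]
Squared diffs: [0.0007, 37.4422, 58.8857]
Distance = sqrt(96.3286) = 9.8147


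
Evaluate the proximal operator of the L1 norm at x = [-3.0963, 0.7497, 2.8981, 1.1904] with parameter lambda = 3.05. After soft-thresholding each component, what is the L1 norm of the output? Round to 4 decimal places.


Soft-thresholding with lambda = 3.05:
prox(-3.0963) = sign(-3.0963)*max(|-3.0963| - 3.05, 0) = -0.0463
prox(0.7497) = sign(0.7497)*max(|0.7497| - 3.05, 0) = 0.0
prox(2.8981) = sign(2.8981)*max(|2.8981| - 3.05, 0) = 0.0
prox(1.1904) = sign(1.1904)*max(|1.1904| - 3.05, 0) = 0.0
prox(x) = [-0.0463, 0.0, 0.0, 0.0]
||prox(x)||_1 = 0.0463 + 0.0 + 0.0 + 0.0 = 0.0463


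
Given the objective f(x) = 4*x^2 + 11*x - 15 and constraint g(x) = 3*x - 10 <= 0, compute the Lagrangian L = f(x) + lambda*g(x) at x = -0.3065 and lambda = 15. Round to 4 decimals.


Step 1: Evaluate f(x).
f(-0.3065) = 4*(-0.3065)^2 + 11*(-0.3065) - 15 = -17.9957
Step 2: Evaluate g(x).
g(-0.3065) = 3*-0.3065 - 10 = -10.9195
Step 3: Compute Lagrangian.
L = -17.9957 + 15*-10.9195 = -181.7882


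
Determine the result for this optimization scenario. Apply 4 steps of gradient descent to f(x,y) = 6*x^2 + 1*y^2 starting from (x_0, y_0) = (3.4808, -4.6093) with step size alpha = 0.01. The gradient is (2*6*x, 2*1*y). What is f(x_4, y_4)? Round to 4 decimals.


Gradient descent on f(x,y) = 6*x^2 + 1*y^2.
Starting point: (3.4808, -4.6093), alpha = 0.01
Step 1: grad_x = 2*6*3.4808 = 41.7696, grad_y = 2*1*-4.6093 = -9.2186
  x_1 = 3.4808 - 0.01*41.7696 = 3.0631
  y_1 = -4.6093 - 0.01*-9.2186 = -4.5171
Step 2: grad_x = 2*6*3.0631 = 36.7572, grad_y = 2*1*-4.5171 = -9.0342
  x_2 = 3.0631 - 0.01*36.7572 = 2.6955
  y_2 = -4.5171 - 0.01*-9.0342 = -4.4268
Step 3: grad_x = 2*6*2.6955 = 32.3464, grad_y = 2*1*-4.4268 = -8.8535
  x_3 = 2.6955 - 0.01*32.3464 = 2.3721
  y_3 = -4.4268 - 0.01*-8.8535 = -4.3382
Step 4: grad_x = 2*6*2.3721 = 28.4648, grad_y = 2*1*-4.3382 = -8.6765
  x_4 = 2.3721 - 0.01*28.4648 = 2.0874
  y_4 = -4.3382 - 0.01*-8.6765 = -4.2515
f(2.0874, -4.2515) = 6*2.0874^2 + 1*(-4.2515)^2 = 44.2189


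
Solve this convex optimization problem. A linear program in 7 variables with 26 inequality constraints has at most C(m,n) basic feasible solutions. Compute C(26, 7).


Each vertex corresponds to some choice of n active constraints out of m, so the number of vertices is at most C(m, n) = m! / (n!(m-n)!).
m = 26, n = 7
Numerator: 26 * 25 * 24 * 23 * 22 * 21 * 20
Denominator: 7! = 5040
C(26, 7) = 657800


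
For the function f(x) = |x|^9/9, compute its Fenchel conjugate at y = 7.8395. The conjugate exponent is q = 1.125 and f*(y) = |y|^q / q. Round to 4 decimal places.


The conjugate exponent q satisfies 1/p + 1/q = 1.
p = 9, so q = 9/(9 - 1) = 1.125
|y|^q = 7.8395^1.125 = 10.1409
f*(7.8395) = 10.1409 / 1.125 = 9.0141


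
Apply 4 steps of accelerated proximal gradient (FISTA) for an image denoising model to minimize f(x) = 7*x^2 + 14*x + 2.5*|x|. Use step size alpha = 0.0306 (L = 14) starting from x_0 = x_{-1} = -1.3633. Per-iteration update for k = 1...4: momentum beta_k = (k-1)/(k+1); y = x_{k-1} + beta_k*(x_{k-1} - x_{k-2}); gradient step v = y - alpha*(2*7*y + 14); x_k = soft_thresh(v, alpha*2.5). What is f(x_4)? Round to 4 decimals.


FISTA on f(x) = 7*x^2 + 14*x + 2.5*|x|
L = 14, alpha = 0.0306
Iteration 1: beta = 0.0, y = -1.3633 + 0.0*(-1.3633 + 1.3633) = -1.3633
  grad(y) = -5.0862, v = y - alpha*grad = -1.2077
  prox(v) = soft_thresh(-1.2077, 0.0765) = -1.1312
Iteration 2: beta = 0.3333, y = -1.1312 + 0.3333*(-1.1312 + 1.3633) = -1.0538
  grad(y) = -0.753, v = y - alpha*grad = -1.0307
  prox(v) = soft_thresh(-1.0307, 0.0765) = -0.9542
Iteration 3: beta = 0.5, y = -0.9542 + 0.5*(-0.9542 + 1.1312) = -0.8658
  grad(y) = 1.879, v = y - alpha*grad = -0.9233
  prox(v) = soft_thresh(-0.9233, 0.0765) = -0.8468
Iteration 4: beta = 0.6, y = -0.8468 + 0.6*(-0.8468 + 0.9542) = -0.7823
  grad(y) = 3.0477, v = y - alpha*grad = -0.8756
  prox(v) = soft_thresh(-0.8756, 0.0765) = -0.7991
f(x_4) = 7*(-0.7991)^2 + 14*(-0.7991) + 2.5*|-0.7991| = -4.7197


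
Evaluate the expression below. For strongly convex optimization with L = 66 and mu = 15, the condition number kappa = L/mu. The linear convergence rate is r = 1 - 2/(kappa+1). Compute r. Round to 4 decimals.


Step 1: Compute the condition number.
kappa = L/mu = 66/15 = 4.4
Step 2: Compute the convergence rate.
r = 1 - 2/(kappa + 1) = 1 - 2*mu/(L + mu) = (L - mu)/(L + mu) = 51/81 = 0.6296


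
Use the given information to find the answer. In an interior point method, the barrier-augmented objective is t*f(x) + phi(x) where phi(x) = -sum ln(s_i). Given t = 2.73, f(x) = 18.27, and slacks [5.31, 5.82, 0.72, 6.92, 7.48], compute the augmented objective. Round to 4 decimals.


Step 1: Compute log-barrier.
ln values: [1.6696, 1.7613, -0.3285, 1.9344, 2.0122]
phi = -(1.6696 + 1.7613 - 0.3285 + 1.9344 + 2.0122) = -7.049
Step 2: Compute augmented objective.
t*f(x) = 2.73*18.27 = 49.8771
Total = 49.8771 - 7.049 = 42.8281


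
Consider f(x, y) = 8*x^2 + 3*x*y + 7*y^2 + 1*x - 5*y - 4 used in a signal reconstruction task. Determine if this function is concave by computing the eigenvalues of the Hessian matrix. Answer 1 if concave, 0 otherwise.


The Hessian of f(x,y) = 8*x^2 + 3*x*y + 7*y^2 + 1*x - 5*y - 4 is:
H = [[16, 3], [3, 14]]
Trace = 16 + 14 = 30
Determinant = 16*14 - (3)^2 = 215
Discriminant = (30)^2 - 4*215 = 40.0
Eigenvalues: lambda_1 = 11.8377, lambda_2 = 18.1623
The function is not concave.

0


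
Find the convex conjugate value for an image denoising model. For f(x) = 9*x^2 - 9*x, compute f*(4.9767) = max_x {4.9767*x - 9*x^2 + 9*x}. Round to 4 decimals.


f*(y) = sup_x {y*x - a*x^2 - b*x} = sup_x {(y-b)*x - a*x^2}
FOC: (y - b) - 2a*x = 0 => x* = (y - b)/(2a)
x* = (4.9767 + 9)/(2*9) = 0.7765
f*(4.9767) = (y-b)^2/(4a) = (4.9767 + 9)^2/(4*9)
= 195.3481/36 = 5.4263


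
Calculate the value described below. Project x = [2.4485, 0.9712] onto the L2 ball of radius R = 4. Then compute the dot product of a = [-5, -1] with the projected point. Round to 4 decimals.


Step 1: Compute ||x|| (intermediates to 6 decimals).
||x|| = sqrt(2.4485^2 + 0.9712^2) = 2.634081
Step 2: Project.
Since ||x|| <= R, proj = x (no scaling needed).
proj(x) = [2.4485, 0.9712]
Step 3: Dot product.
a^T * proj(x) = -5*2.4485 - 1*0.9712 = -13.2137


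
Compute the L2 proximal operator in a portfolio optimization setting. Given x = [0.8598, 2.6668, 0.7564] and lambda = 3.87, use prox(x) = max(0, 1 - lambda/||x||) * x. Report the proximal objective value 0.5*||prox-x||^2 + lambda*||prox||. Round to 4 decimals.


Step 1: Compute ||x||.
||x|| = 2.9023
Step 2: Compute scaling factor.
scale = max(0, 1 - 3.87/2.9023) = 0.0
Step 3: prox(x) = [0.0, 0.0, 0.0]
||prox(x)|| = 0.0
Step 4: Proximal objective.
0.5*||prox-x||^2 = 4.2116
lambda*||prox|| = 0.0
Total = 4.2116


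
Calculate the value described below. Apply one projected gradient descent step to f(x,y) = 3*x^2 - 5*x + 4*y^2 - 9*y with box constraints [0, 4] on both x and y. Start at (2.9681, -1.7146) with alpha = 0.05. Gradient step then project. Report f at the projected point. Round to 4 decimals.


Step 1: Compute gradient at (2.9681, -1.7146).
grad_x = 2*3*2.9681 - 5 = 12.8086
grad_y = 2*4*-1.7146 - 9 = -22.7168
Step 2: Gradient step.
x_raw = 2.9681 - 0.05*12.8086 = 2.3277
y_raw = -1.7146 - 0.05*-22.7168 = -0.5788
Step 3: Project onto [0, 4].
x_proj = clip(2.3277) = 2.3277
y_proj = clip(-0.5788) = 0.0
Step 4: Evaluate f.
f(2.3277, 0.0) = 4.6158


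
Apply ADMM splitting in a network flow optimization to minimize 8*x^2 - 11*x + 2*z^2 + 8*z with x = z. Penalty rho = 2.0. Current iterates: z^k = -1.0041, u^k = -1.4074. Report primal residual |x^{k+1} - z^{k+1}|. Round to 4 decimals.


ADMM iteration with rho = 2.0, z^k = -1.0041, u^k = -1.4074
Step 1: x-update.
Minimize 8*x^2 - 11*x + (2.0/2)*(x + 1.0041 - 1.4074)^2
FOC: (2*8 + 2.0)*x = 11 + 2.0*(-1.0041 + 1.4074)
x^{k+1} = 0.6559
Step 2: z-update.
Minimize 2*z^2 + 8*z + (2.0/2)*(0.6559 - z - 1.4074)^2
FOC: (2*2 + 2.0)*z = -8 + 2.0*(0.6559 - 1.4074)
z^{k+1} = -1.5838
Step 3: u-update.
u^{k+1} = -1.4074 + 0.6559 + 1.5838 = 0.8323
Step 4: Primal residual = |0.6559 + 1.5838| = 2.2397


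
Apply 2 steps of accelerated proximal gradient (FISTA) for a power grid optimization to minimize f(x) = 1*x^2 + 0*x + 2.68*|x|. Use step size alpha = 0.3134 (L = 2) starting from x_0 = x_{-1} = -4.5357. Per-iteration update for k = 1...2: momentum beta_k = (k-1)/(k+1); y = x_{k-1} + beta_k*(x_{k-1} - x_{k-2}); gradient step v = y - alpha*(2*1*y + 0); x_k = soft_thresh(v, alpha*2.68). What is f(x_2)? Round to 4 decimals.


FISTA on f(x) = 1*x^2 + 0*x + 2.68*|x|
L = 2, alpha = 0.3134
Iteration 1: beta = 0.0, y = -4.5357 + 0.0*(-4.5357 + 4.5357) = -4.5357
  grad(y) = -9.0714, v = y - alpha*grad = -1.6927
  prox(v) = soft_thresh(-1.6927, 0.8399) = -0.8528
Iteration 2: beta = 0.3333, y = -0.8528 + 0.3333*(-0.8528 + 4.5357) = 0.3748
  grad(y) = 0.7496, v = y - alpha*grad = 0.1399
  prox(v) = soft_thresh(0.1399, 0.8399) = 0.0
f(x_2) = 1*0.0^2 + 0*0.0 + 2.68*|0.0| = 0.0


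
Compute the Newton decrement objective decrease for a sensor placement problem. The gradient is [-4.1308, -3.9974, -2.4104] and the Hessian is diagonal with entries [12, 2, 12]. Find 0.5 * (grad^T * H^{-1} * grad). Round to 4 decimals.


Step 1: H is diagonal, so H^(-1) * g = [-0.3442, -1.9987, -0.2009].
Step 2: g^T H^(-1) g = sum_i g_i^2 / H_ii
  = (-4.1308)^2/12 + (-3.9974)^2/2 + (-2.4104)^2/12
  = 1.422 + 7.9896 + 0.4842 = 9.8957
Step 3: Objective decrease = 0.5 * g^T H^(-1) g = 4.9479


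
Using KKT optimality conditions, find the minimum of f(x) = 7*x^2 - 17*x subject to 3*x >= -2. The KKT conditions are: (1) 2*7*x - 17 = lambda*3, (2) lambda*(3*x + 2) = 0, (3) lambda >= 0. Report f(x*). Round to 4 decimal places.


Step 1: Try lambda = 0 (constraint inactive).
Stationarity: 2*7*x - 17 = 0
x* = 17/(2*7) = 17/14 = 1.2143 (rounded; the exact value 17/14 is used below)
Check constraint: 3*1.2143 = 3.6429 >= -2 -- satisfied.
Step 2: Compute optimal value.
f(x*) = 7*(17/14)^2 - 17*(17/14) = -10.3214


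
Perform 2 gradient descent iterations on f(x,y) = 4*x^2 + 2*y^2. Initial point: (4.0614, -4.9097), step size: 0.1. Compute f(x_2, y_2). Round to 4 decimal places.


Gradient descent on f(x,y) = 4*x^2 + 2*y^2.
Starting point: (4.0614, -4.9097), alpha = 0.1
Step 1: grad_x = 2*4*4.0614 = 32.4912, grad_y = 2*2*-4.9097 = -19.6388
  x_1 = 4.0614 - 0.1*32.4912 = 0.8123
  y_1 = -4.9097 - 0.1*-19.6388 = -2.9458
Step 2: grad_x = 2*4*0.8123 = 6.4982, grad_y = 2*2*-2.9458 = -11.7833
  x_2 = 0.8123 - 0.1*6.4982 = 0.1625
  y_2 = -2.9458 - 0.1*-11.7833 = -1.7675
f(0.1625, -1.7675) = 4*0.1625^2 + 2*(-1.7675)^2 = 6.3536


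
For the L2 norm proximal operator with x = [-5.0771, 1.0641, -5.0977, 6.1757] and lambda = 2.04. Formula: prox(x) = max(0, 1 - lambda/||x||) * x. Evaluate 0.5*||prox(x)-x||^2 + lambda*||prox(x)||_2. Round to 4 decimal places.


Step 1: Compute ||x||.
||x|| = 9.5412
Step 2: Compute scaling factor.
scale = max(0, 1 - 2.04/9.5412) = 0.7862
Step 3: prox(x) = [-3.9916, 0.8366, -4.0078, 4.8553]
||prox(x)|| = 7.5012
Step 4: Proximal objective.
0.5*||prox-x||^2 = 2.0808
lambda*||prox|| = 15.3024
Total = 17.3833


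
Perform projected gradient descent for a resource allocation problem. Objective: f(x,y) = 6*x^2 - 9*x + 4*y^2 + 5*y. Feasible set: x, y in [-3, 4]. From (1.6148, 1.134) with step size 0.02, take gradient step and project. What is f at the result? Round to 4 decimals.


Step 1: Compute gradient at (1.6148, 1.134).
grad_x = 2*6*1.6148 - 9 = 10.3776
grad_y = 2*4*1.134 + 5 = 14.072
Step 2: Gradient step.
x_raw = 1.6148 - 0.02*10.3776 = 1.4072
y_raw = 1.134 - 0.02*14.072 = 0.8526
Step 3: Project onto [-3, 4].
x_proj = clip(1.4072) = 1.4072
y_proj = clip(0.8526) = 0.8526
Step 4: Evaluate f.
f(1.4072, 0.8526) = 6.3871


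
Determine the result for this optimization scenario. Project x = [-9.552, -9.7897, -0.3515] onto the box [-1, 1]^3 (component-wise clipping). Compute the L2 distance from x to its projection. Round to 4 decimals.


Project each component onto [-1, 1].
clip(-9.552) = -1.0, clip(-9.7897) = -1.0, clip(-0.3515) = -0.3515
Projection = [-1.0, -1.0, -0.3515]
Squared diffs: [73.1367, 77.2588, 0.0]
Distance = sqrt(150.3955) = 12.2636


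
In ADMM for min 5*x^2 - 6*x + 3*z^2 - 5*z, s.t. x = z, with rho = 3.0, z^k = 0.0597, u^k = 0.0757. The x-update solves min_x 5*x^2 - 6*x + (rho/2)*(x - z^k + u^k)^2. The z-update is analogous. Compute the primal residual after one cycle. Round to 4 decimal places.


ADMM iteration with rho = 3.0, z^k = 0.0597, u^k = 0.0757
Step 1: x-update.
Minimize 5*x^2 - 6*x + (3.0/2)*(x - 0.0597 + 0.0757)^2
FOC: (2*5 + 3.0)*x = 6 + 3.0*(0.0597 - 0.0757)
x^{k+1} = 0.4578
Step 2: z-update.
Minimize 3*z^2 - 5*z + (3.0/2)*(0.4578 - z + 0.0757)^2
FOC: (2*3 + 3.0)*z = 5 + 3.0*(0.4578 + 0.0757)
z^{k+1} = 0.7334
Step 3: u-update.
u^{k+1} = 0.0757 + 0.4578 - 0.7334 = -0.1999
Step 4: Primal residual = |0.4578 - 0.7334| = 0.2756


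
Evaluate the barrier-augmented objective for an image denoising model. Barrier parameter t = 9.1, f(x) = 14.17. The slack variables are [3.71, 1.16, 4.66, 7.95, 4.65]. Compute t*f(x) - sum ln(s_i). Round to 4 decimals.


Step 1: Compute log-barrier.
ln values: [1.311, 0.1484, 1.539, 2.0732, 1.5369]
phi = -(1.311 + 0.1484 + 1.539 + 2.0732 + 1.5369) = -6.6085
Step 2: Compute augmented objective.
t*f(x) = 9.1*14.17 = 128.947
Total = 128.947 - 6.6085 = 122.3385


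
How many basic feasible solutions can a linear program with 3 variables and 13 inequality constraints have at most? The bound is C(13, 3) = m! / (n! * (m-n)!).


Each vertex corresponds to some choice of n active constraints out of m, so the number of vertices is at most C(m, n) = m! / (n!(m-n)!).
m = 13, n = 3
Numerator: 13 * 12 * 11
Denominator: 3! = 6
C(13, 3) = 286


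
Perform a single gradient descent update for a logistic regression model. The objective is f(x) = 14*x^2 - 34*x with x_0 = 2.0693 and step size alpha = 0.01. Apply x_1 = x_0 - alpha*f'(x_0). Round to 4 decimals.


We compute the gradient at x_0 and apply the update.
f'(x) = 28*x - 34
f'(2.0693) = 28*2.0693 - 34 = 23.9404
x_1 = 2.0693 - 0.01*23.9404 = 1.8299


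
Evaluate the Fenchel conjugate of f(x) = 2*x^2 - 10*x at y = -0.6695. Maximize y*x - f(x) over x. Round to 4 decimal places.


f*(y) = sup_x {y*x - a*x^2 - b*x} = sup_x {(y-b)*x - a*x^2}
FOC: (y - b) - 2a*x = 0 => x* = (y - b)/(2a)
x* = (-0.6695 + 10)/(2*2) = 2.3326
f*(-0.6695) = (y-b)^2/(4a) = (-0.6695 + 10)^2/(4*2)
= 87.0582/8 = 10.8823


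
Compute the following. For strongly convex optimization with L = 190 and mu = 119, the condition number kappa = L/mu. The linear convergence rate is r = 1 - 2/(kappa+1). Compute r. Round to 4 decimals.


Step 1: Compute the condition number.
kappa = L/mu = 190/119 = 1.5966
Step 2: Compute the convergence rate.
r = 1 - 2/(kappa + 1) = 1 - 2*mu/(L + mu) = (L - mu)/(L + mu) = 71/309 = 0.2298


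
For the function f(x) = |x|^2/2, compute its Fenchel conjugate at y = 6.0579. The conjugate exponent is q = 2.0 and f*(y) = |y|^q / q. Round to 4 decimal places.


The conjugate exponent q satisfies 1/p + 1/q = 1.
p = 2, so q = 2/(2 - 1) = 2.0
|y|^q = 6.0579^2.0 = 36.6982
f*(6.0579) = 36.6982 / 2.0 = 18.3491


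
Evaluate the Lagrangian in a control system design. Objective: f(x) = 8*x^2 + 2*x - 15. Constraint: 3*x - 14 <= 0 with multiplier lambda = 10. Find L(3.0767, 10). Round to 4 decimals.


Step 1: Evaluate f(x).
f(3.0767) = 8*3.0767^2 + 2*3.0767 - 15 = 66.8821
Step 2: Evaluate g(x).
g(3.0767) = 3*3.0767 - 14 = -4.7699
Step 3: Compute Lagrangian.
L = 66.8821 + 10*-4.7699 = 19.1831


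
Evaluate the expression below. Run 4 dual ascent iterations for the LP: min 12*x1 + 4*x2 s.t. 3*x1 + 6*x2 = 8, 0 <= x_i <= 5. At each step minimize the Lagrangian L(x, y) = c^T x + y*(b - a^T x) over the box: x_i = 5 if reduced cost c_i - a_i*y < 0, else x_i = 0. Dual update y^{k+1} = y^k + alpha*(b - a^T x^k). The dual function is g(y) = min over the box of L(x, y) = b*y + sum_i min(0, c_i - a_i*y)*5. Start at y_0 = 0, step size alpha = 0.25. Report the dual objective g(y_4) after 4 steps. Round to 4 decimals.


Dual ascent for LP: min 12*x1 + 4*x2, 3*x1 + 6*x2 = 8, 0 <= x_i <= 5
Step 1: y^k = 0.0, reduced costs: (12.0, 4.0)
  x^k = (0.0, 0.0), subgradient = b - a^T x = 8.0
  y^{k+1} = 0.0 + 0.25*8.0 = 2.0
Step 2: y^k = 2.0, reduced costs: (6.0, -8.0)
  x^k = (0.0, 5.0), subgradient = b - a^T x = -22.0
  y^{k+1} = 2.0 + 0.25*-22.0 = -3.5
Step 3: y^k = -3.5, reduced costs: (22.5, 25.0)
  x^k = (0.0, 0.0), subgradient = b - a^T x = 8.0
  y^{k+1} = -3.5 + 0.25*8.0 = -1.5
Step 4: y^k = -1.5, reduced costs: (16.5, 13.0)
  x^k = (0.0, 0.0), subgradient = b - a^T x = 8.0
  y^{k+1} = -1.5 + 0.25*8.0 = 0.5
Dual objective at y_4 = 0.5: reduced costs (10.5, 1.0), box minimizer x = (0.0, 0.0)
g(y_4) = b*y + (c1 - a1*y)*x1 + (c2 - a2*y)*x2 = 8*0.5 + 10.5*0.0 + 1.0*0.0 = 4.0 + 0.0 + 0.0 = 4.0


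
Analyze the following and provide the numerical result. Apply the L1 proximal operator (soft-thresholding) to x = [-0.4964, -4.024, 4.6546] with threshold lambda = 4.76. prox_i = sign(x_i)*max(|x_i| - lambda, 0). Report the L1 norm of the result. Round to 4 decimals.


Soft-thresholding with lambda = 4.76:
prox(-0.4964) = sign(-0.4964)*max(|-0.4964| - 4.76, 0) = 0.0
prox(-4.024) = sign(-4.024)*max(|-4.024| - 4.76, 0) = 0.0
prox(4.6546) = sign(4.6546)*max(|4.6546| - 4.76, 0) = 0.0
prox(x) = [0.0, 0.0, 0.0]
||prox(x)||_1 = 0.0 + 0.0 + 0.0 = 0.0


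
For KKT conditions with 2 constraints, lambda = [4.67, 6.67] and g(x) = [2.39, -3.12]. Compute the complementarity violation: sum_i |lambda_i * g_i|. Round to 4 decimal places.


KKT complementary slackness check:
lambda_1 * g_1 = 4.67 * 2.39 = 11.1613
lambda_2 * g_2 = 6.67 * -3.12 = -20.8104
Total violation = 11.1613 + 20.8104 = 31.9717


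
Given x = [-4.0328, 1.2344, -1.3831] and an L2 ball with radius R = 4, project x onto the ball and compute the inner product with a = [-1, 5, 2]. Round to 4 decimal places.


Step 1: Compute ||x|| (intermediates to 6 decimals).
||x|| = sqrt((-4.0328)^2 + 1.2344^2 + (-1.3831)^2) = 4.438489
Step 2: Project.
Since ||x|| > R, scale = R/||x|| = 4/4.438489 = 0.901208, proj(x) = scale * x
proj(x) = [-3.634392, 1.112451, -1.246461]
Step 3: Dot product.
a^T * proj(x) = -1*(-3.634392) + 5*1.112451 + 2*(-1.246461) = 6.7037


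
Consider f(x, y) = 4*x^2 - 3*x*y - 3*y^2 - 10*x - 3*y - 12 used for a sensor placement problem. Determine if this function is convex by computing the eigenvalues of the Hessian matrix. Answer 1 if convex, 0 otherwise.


The Hessian of f(x,y) = 4*x^2 - 3*x*y - 3*y^2 - 10*x - 3*y - 12 is:
H = [[8, -3], [-3, -6]]
Trace = 8 - 6 = 2
Determinant = 8*-6 - (-3)^2 = -57
Discriminant = (2)^2 - 4*-57 = 232.0
Eigenvalues: lambda_1 = -6.6158, lambda_2 = 8.6158
The function is not convex.

0


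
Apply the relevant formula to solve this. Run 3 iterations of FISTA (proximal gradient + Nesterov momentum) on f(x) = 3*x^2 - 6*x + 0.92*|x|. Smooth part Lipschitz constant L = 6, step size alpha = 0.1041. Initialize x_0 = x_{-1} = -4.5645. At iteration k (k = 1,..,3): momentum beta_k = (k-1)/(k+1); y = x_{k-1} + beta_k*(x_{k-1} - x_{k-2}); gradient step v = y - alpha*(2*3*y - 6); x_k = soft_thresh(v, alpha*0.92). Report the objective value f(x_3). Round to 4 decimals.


FISTA on f(x) = 3*x^2 - 6*x + 0.92*|x|
L = 6, alpha = 0.1041
Iteration 1: beta = 0.0, y = -4.5645 + 0.0*(-4.5645 + 4.5645) = -4.5645
  grad(y) = -33.387, v = y - alpha*grad = -1.0889
  prox(v) = soft_thresh(-1.0889, 0.0958) = -0.9931
Iteration 2: beta = 0.3333, y = -0.9931 + 0.3333*(-0.9931 + 4.5645) = 0.1973
  grad(y) = -4.8161, v = y - alpha*grad = 0.6987
  prox(v) = soft_thresh(0.6987, 0.0958) = 0.6029
Iteration 3: beta = 0.5, y = 0.6029 + 0.5*(0.6029 + 0.9931) = 1.4009
  grad(y) = 2.4055, v = y - alpha*grad = 1.1505
  prox(v) = soft_thresh(1.1505, 0.0958) = 1.0547
f(x_3) = 3*1.0547^2 - 6*1.0547 + 0.92*|1.0547| = -2.0207


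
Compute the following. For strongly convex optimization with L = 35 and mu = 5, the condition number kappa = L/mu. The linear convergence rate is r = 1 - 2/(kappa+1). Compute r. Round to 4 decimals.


Step 1: Compute the condition number.
kappa = L/mu = 35/5 = 7.0
Step 2: Compute the convergence rate.
r = 1 - 2/(kappa + 1) = 1 - 2*mu/(L + mu) = (L - mu)/(L + mu) = 30/40 = 0.75


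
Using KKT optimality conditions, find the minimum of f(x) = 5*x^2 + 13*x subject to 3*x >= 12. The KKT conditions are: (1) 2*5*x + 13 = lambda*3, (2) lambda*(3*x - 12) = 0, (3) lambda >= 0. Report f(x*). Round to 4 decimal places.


Step 1: Try lambda = 0 (constraint inactive).
x_unc = -13/(2*5) = -1.3
Check: 3*-1.3 = -3.9 < 12 -- violated!
Step 2: Constraint must be active: 3*x = 12
x* = 12/3 = 4.0
lambda = (2*5*4.0 + 13)/3 = 17.6667
Step 3: Compute optimal value.
f(x*) = 5*4.0^2 + 13*4.0 = 132.0


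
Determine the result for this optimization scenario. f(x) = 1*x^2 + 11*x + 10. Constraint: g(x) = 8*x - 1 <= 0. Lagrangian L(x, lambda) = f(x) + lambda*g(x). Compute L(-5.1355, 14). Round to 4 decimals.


Step 1: Evaluate f(x).
f(-5.1355) = 1*(-5.1355)^2 + 11*(-5.1355) + 10 = -20.1171
Step 2: Evaluate g(x).
g(-5.1355) = 8*-5.1355 - 1 = -42.084
Step 3: Compute Lagrangian.
L = -20.1171 + 14*-42.084 = -609.2931


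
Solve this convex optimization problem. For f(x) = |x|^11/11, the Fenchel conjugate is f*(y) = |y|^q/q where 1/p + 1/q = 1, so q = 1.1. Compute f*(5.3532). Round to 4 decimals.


The conjugate exponent q satisfies 1/p + 1/q = 1.
p = 11, so q = 11/(11 - 1) = 1.1
|y|^q = 5.3532^1.1 = 6.331
f*(5.3532) = 6.331 / 1.1 = 5.7555


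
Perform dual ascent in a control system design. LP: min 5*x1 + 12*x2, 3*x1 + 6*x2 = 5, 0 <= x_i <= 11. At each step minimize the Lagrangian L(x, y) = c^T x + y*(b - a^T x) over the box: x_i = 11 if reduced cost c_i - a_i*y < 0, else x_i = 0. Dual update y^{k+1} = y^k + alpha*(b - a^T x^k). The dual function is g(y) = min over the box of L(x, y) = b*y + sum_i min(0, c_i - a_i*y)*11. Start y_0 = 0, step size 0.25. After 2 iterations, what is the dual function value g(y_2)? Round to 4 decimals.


Dual ascent for LP: min 5*x1 + 12*x2, 3*x1 + 6*x2 = 5, 0 <= x_i <= 11
Step 1: y^k = 0.0, reduced costs: (5.0, 12.0)
  x^k = (0.0, 0.0), subgradient = b - a^T x = 5.0
  y^{k+1} = 0.0 + 0.25*5.0 = 1.25
Step 2: y^k = 1.25, reduced costs: (1.25, 4.5)
  x^k = (0.0, 0.0), subgradient = b - a^T x = 5.0
  y^{k+1} = 1.25 + 0.25*5.0 = 2.5
Dual objective at y_2 = 2.5: reduced costs (-2.5, -3.0), box minimizer x = (11.0, 11.0)
g(y_2) = b*y + (c1 - a1*y)*x1 + (c2 - a2*y)*x2 = 5*2.5 + (-2.5)*11.0 + (-3.0)*11.0 = 12.5 - 27.5 - 33.0 = -48.0
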